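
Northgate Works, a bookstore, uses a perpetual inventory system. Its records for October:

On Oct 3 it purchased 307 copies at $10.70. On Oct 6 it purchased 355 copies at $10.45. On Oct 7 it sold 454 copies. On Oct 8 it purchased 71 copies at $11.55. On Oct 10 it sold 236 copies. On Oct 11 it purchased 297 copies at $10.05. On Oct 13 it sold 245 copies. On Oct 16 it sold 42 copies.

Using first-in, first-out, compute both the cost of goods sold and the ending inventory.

COGS = $10,266.90; ending inventory = $532.65

Oct 7, 454 sold [FIFO — oldest first]: 307 @ $10.70 + 147 @ $10.45 = $4,821.05
Oct 10, 236 sold [FIFO — oldest first]: 208 @ $10.45 + 28 @ $11.55 = $2,497.00
Oct 13, 245 sold [FIFO — oldest first]: 43 @ $11.55 + 202 @ $10.05 = $2,526.75
Oct 16, 42 sold [FIFO — oldest first]: 42 @ $10.05 = $422.10
Total COGS = $4,821.05 + $2,497.00 + $2,526.75 + $422.10 = $10,266.90
Ending inventory: 53 @ $10.05 = $532.65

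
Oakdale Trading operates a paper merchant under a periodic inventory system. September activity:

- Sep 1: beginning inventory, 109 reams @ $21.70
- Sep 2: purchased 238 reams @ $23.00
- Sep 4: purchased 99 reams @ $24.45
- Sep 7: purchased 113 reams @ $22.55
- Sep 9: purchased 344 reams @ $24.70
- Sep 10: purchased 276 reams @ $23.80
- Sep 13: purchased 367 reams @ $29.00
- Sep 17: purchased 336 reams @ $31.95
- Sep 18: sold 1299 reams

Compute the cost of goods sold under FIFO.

Sep 18, 1299 sold [FIFO — oldest first]: 109 @ $21.70 + 238 @ $23.00 + 99 @ $24.45 + 113 @ $22.55 + 344 @ $24.70 + 276 @ $23.80 + 120 @ $29.00 = $31,353.60
Ending inventory: 247 @ $29.00 + 336 @ $31.95 = $17,898.20
Check: goods available $49,251.80 = COGS $31,353.60 + ending $17,898.20

COGS = $31,353.60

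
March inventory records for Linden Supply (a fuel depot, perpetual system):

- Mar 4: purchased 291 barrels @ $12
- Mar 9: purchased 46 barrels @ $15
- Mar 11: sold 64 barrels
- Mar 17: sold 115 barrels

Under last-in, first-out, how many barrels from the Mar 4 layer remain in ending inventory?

158

Mar 11, 64 sold [LIFO — newest first]: 46 @ $15 + 18 @ $12 = $906
Mar 17, 115 sold [LIFO — newest first]: 115 @ $12 = $1,380
Total COGS = $906 + $1,380 = $2,286
Ending inventory: 158 @ $12 = $1,896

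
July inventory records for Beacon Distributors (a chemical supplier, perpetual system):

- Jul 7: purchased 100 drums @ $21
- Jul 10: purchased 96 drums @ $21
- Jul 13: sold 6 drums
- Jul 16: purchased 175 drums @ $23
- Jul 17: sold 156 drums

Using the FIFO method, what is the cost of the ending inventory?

Ending inventory = $4,739

Jul 13, 6 sold [FIFO — oldest first]: 6 @ $21 = $126
Jul 17, 156 sold [FIFO — oldest first]: 94 @ $21 + 62 @ $21 = $3,276
Total COGS = $126 + $3,276 = $3,402
Ending inventory: 34 @ $21 + 175 @ $23 = $4,739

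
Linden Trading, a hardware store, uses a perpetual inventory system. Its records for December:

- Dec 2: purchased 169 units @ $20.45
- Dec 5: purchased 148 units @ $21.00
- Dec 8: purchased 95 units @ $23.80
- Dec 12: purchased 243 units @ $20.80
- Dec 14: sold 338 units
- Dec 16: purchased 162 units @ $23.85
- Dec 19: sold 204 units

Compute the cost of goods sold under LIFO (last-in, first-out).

Dec 14, 338 sold [LIFO — newest first]: 243 @ $20.80 + 95 @ $23.80 = $7,315.40
Dec 19, 204 sold [LIFO — newest first]: 162 @ $23.85 + 42 @ $21.00 = $4,745.70
Total COGS = $7,315.40 + $4,745.70 = $12,061.10
Ending inventory: 169 @ $20.45 + 106 @ $21.00 = $5,682.05

COGS = $12,061.10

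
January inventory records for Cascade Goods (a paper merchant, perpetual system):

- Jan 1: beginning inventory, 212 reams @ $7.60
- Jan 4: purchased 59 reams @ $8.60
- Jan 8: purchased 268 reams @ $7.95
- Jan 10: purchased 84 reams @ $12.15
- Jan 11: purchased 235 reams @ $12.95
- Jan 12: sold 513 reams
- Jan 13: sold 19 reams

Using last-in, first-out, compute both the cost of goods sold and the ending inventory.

COGS = $5,757.20; ending inventory = $2,555.85

Jan 12, 513 sold [LIFO — newest first]: 235 @ $12.95 + 84 @ $12.15 + 194 @ $7.95 = $5,606.15
Jan 13, 19 sold [LIFO — newest first]: 19 @ $7.95 = $151.05
Total COGS = $5,606.15 + $151.05 = $5,757.20
Ending inventory: 212 @ $7.60 + 59 @ $8.60 + 55 @ $7.95 = $2,555.85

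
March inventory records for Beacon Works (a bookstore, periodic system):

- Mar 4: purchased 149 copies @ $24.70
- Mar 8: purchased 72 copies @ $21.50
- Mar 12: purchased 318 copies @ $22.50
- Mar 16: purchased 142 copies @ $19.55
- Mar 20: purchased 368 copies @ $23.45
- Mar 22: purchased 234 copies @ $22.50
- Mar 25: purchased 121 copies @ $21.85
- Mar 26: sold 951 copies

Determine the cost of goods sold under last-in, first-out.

COGS = $21,249.55

Mar 26, 951 sold [LIFO — newest first]: 121 @ $21.85 + 234 @ $22.50 + 368 @ $23.45 + 142 @ $19.55 + 86 @ $22.50 = $21,249.55
Ending inventory: 149 @ $24.70 + 72 @ $21.50 + 232 @ $22.50 = $10,448.30
Check: goods available $31,697.85 = COGS $21,249.55 + ending $10,448.30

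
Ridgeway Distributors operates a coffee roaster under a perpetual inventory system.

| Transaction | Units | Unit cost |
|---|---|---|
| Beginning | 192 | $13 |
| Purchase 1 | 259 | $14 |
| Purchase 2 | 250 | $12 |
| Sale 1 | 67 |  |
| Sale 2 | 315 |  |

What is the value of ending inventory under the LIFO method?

Sale 1 (67) [LIFO — newest first]: 67 @ $12 = $804
Sale 2 (315) [LIFO — newest first]: 183 @ $12 + 132 @ $14 = $4,044
Total COGS = $804 + $4,044 = $4,848
Ending inventory: 192 @ $13 + 127 @ $14 = $4,274

Ending inventory = $4,274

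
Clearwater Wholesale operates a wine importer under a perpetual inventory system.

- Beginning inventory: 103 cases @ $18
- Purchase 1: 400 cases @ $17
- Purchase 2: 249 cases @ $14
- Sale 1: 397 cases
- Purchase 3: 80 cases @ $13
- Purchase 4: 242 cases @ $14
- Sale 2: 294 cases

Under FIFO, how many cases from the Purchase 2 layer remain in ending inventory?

61

Sale 1 (397) [FIFO — oldest first]: 103 @ $18 + 294 @ $17 = $6,852
Sale 2 (294) [FIFO — oldest first]: 106 @ $17 + 188 @ $14 = $4,434
Total COGS = $6,852 + $4,434 = $11,286
Ending inventory: 61 @ $14 + 80 @ $13 + 242 @ $14 = $5,282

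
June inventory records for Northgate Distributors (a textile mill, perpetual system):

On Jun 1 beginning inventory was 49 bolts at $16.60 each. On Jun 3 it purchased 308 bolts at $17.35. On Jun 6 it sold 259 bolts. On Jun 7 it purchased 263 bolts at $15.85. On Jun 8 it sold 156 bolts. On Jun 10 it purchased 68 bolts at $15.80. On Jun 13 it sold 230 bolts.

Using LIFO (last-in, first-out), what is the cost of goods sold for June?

COGS = $10,686.35

Jun 6, 259 sold [LIFO — newest first]: 259 @ $17.35 = $4,493.65
Jun 8, 156 sold [LIFO — newest first]: 156 @ $15.85 = $2,472.60
Jun 13, 230 sold [LIFO — newest first]: 68 @ $15.80 + 107 @ $15.85 + 49 @ $17.35 + 6 @ $16.60 = $3,720.10
Total COGS = $4,493.65 + $2,472.60 + $3,720.10 = $10,686.35
Ending inventory: 43 @ $16.60 = $713.80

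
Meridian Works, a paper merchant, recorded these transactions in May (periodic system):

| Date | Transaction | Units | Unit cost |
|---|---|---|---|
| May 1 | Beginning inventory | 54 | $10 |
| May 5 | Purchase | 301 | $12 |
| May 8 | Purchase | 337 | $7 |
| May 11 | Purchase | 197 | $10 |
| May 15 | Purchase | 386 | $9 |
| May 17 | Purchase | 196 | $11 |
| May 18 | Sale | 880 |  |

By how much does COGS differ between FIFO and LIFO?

FIFO COGS: 54 @ $10 + 301 @ $12 + 337 @ $7 + 188 @ $10 = $8,391
LIFO COGS: 196 @ $11 + 386 @ $9 + 197 @ $10 + 101 @ $7 = $8,307
Difference = |$8,391 − $8,307| = $84

$84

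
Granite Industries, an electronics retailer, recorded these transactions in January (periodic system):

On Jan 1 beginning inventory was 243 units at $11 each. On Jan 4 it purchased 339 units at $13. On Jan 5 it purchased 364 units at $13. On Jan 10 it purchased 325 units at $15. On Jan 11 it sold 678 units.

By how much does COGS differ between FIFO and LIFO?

FIFO COGS: 243 @ $11 + 339 @ $13 + 96 @ $13 = $8,328
LIFO COGS: 325 @ $15 + 353 @ $13 = $9,464
Difference = |$8,328 − $9,464| = $1,136

$1,136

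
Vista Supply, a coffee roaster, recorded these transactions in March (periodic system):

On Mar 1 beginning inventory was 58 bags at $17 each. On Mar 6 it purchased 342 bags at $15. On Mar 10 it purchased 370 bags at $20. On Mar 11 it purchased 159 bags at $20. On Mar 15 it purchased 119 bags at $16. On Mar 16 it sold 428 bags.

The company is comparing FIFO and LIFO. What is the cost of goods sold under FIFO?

COGS = $6,676

FIFO COGS: 58 @ $17 + 342 @ $15 + 28 @ $20 = $6,676
LIFO COGS: 119 @ $16 + 159 @ $20 + 150 @ $20 = $8,084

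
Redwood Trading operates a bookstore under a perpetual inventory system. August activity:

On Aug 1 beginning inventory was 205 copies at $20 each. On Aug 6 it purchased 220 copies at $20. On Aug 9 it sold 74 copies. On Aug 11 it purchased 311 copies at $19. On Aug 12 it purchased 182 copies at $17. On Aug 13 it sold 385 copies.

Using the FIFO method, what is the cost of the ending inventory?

Ending inventory = $8,357

Aug 9, 74 sold [FIFO — oldest first]: 74 @ $20 = $1,480
Aug 13, 385 sold [FIFO — oldest first]: 131 @ $20 + 220 @ $20 + 34 @ $19 = $7,666
Total COGS = $1,480 + $7,666 = $9,146
Ending inventory: 277 @ $19 + 182 @ $17 = $8,357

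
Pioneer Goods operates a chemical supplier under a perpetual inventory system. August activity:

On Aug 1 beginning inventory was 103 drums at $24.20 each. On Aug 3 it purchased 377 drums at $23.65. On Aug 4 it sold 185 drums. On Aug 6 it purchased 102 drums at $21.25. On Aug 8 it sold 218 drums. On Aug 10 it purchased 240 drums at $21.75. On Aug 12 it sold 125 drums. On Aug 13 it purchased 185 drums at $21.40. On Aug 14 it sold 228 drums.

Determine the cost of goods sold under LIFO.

Aug 4, 185 sold [LIFO — newest first]: 185 @ $23.65 = $4,375.25
Aug 8, 218 sold [LIFO — newest first]: 102 @ $21.25 + 116 @ $23.65 = $4,910.90
Aug 12, 125 sold [LIFO — newest first]: 125 @ $21.75 = $2,718.75
Aug 14, 228 sold [LIFO — newest first]: 185 @ $21.40 + 43 @ $21.75 = $4,894.25
Total COGS = $4,375.25 + $4,910.90 + $2,718.75 + $4,894.25 = $16,899.15
Ending inventory: 103 @ $24.20 + 76 @ $23.65 + 72 @ $21.75 = $5,856.00

COGS = $16,899.15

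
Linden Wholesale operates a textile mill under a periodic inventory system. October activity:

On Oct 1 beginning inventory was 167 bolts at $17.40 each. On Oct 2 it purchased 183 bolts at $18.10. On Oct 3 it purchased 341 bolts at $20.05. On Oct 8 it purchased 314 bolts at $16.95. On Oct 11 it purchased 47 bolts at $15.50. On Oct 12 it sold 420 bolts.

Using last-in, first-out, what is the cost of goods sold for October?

Oct 12, 420 sold [LIFO — newest first]: 47 @ $15.50 + 314 @ $16.95 + 59 @ $20.05 = $7,233.75
Ending inventory: 167 @ $17.40 + 183 @ $18.10 + 282 @ $20.05 = $11,872.20

COGS = $7,233.75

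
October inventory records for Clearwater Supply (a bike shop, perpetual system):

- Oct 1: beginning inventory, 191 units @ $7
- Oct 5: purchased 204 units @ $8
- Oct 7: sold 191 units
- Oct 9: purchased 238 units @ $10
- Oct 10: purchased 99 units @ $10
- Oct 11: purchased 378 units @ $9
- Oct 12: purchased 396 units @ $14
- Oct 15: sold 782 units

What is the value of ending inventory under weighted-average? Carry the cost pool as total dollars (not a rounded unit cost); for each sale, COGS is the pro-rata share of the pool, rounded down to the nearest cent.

After Oct 1: 191 on hand, pool $1,337.00 (≈ $7.0000 each)
After Oct 5: 395 on hand, pool $2,969.00 (≈ $7.5165 each)
Oct 7, sell 191: 191/395 × $2,969.00 → $1,435.64
After Oct 9: 442 on hand, pool $3,913.36 (≈ $8.8538 each)
After Oct 10: 541 on hand, pool $4,903.36 (≈ $9.0635 each)
After Oct 11: 919 on hand, pool $8,305.36 (≈ $9.0374 each)
After Oct 12: 1315 on hand, pool $13,849.36 (≈ $10.5318 each)
Oct 15, sell 782: 782/1315 × $13,849.36 → $8,235.89
Total COGS = $1,435.64 + $8,235.89 = $9,671.53
Ending inventory (cost pool remaining) = $5,613.47
Check: goods available $15,285.00 = COGS $9,671.53 + ending $5,613.47

Ending inventory = $5,613.47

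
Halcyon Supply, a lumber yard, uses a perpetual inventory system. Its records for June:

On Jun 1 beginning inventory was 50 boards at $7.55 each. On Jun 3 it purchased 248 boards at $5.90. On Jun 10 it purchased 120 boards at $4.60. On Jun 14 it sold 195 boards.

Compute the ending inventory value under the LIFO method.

Ending inventory = $1,398.20

Jun 14, 195 sold [LIFO — newest first]: 120 @ $4.60 + 75 @ $5.90 = $994.50
Ending inventory: 50 @ $7.55 + 173 @ $5.90 = $1,398.20
Check: goods available $2,392.70 = COGS $994.50 + ending $1,398.20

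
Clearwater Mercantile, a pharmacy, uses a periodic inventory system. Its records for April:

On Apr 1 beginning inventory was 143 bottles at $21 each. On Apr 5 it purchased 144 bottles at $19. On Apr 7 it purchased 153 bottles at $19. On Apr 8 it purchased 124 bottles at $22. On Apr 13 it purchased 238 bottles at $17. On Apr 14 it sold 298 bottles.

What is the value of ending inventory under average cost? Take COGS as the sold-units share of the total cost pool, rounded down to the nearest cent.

Ending inventory = $9,690.38

Apr 14, sell 298: 298/802 × $15,420.00 → $5,729.62
Ending inventory (cost pool remaining) = $9,690.38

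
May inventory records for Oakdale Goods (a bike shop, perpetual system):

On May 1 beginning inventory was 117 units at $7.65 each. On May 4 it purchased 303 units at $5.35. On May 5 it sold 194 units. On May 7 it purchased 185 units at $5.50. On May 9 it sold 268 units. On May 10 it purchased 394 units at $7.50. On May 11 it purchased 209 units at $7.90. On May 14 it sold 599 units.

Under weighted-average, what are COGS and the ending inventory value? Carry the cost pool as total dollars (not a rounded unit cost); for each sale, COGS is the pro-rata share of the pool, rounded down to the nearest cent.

After May 1: 117 on hand, pool $895.05 (≈ $7.6500 each)
After May 4: 420 on hand, pool $2,516.10 (≈ $5.9907 each)
May 5, sell 194: 194/420 × $2,516.10 → $1,162.19
After May 7: 411 on hand, pool $2,371.41 (≈ $5.7699 each)
May 9, sell 268: 268/411 × $2,371.41 → $1,546.32
After May 10: 537 on hand, pool $3,780.09 (≈ $7.0393 each)
After May 11: 746 on hand, pool $5,431.19 (≈ $7.2804 each)
May 14, sell 599: 599/746 × $5,431.19 → $4,360.96
Total COGS = $1,162.19 + $1,546.32 + $4,360.96 = $7,069.47
Ending inventory (cost pool remaining) = $1,070.23

COGS = $7,069.47; ending inventory = $1,070.23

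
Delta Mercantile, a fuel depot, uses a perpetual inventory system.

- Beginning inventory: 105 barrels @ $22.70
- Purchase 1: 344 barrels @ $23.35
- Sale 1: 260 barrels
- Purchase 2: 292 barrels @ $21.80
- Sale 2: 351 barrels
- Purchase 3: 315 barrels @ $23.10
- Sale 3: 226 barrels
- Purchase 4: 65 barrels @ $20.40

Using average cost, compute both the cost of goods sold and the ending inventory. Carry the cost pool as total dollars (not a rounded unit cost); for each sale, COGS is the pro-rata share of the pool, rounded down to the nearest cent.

After Beginning: 105 on hand, pool $2,383.50 (≈ $22.7000 each)
After Purchase 1: 449 on hand, pool $10,415.90 (≈ $23.1980 each)
Sale 1, sell 260: 260/449 × $10,415.90 → $6,031.47
After Purchase 2: 481 on hand, pool $10,750.03 (≈ $22.3493 each)
Sale 2, sell 351: 351/481 × $10,750.03 → $7,844.61
After Purchase 3: 445 on hand, pool $10,181.92 (≈ $22.8807 each)
Sale 3, sell 226: 226/445 × $10,181.92 → $5,171.04
After Purchase 4: 284 on hand, pool $6,336.88 (≈ $22.3130 each)
Total COGS = $6,031.47 + $7,844.61 + $5,171.04 = $19,047.12
Ending inventory (cost pool remaining) = $6,336.88
Check: goods available $25,384.00 = COGS $19,047.12 + ending $6,336.88

COGS = $19,047.12; ending inventory = $6,336.88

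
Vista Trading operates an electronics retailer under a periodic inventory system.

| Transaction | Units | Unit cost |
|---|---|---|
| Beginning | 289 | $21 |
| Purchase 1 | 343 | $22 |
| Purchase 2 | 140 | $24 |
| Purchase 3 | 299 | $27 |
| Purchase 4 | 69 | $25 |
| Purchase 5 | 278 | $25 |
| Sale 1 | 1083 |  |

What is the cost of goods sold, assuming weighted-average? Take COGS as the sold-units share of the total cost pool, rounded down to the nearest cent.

COGS = $25,756.00

Sale 1, sell 1083: 1083/1418 × $33,723.00 → $25,756.00
Ending inventory (cost pool remaining) = $7,967.00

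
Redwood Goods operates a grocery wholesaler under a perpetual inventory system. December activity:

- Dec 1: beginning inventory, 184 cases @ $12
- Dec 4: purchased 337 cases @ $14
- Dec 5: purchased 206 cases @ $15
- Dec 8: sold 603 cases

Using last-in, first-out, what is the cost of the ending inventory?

Dec 8, 603 sold [LIFO — newest first]: 206 @ $15 + 337 @ $14 + 60 @ $12 = $8,528
Ending inventory: 124 @ $12 = $1,488
Check: goods available $10,016 = COGS $8,528 + ending $1,488

Ending inventory = $1,488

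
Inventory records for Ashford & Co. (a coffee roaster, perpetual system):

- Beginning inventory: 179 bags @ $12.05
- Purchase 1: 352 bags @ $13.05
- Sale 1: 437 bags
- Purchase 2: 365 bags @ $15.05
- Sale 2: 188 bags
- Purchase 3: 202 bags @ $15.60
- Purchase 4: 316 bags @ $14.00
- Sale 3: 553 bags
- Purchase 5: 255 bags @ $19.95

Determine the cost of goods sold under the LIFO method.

COGS = $16,549.20

Sale 1 (437) [LIFO — newest first]: 352 @ $13.05 + 85 @ $12.05 = $5,617.85
Sale 2 (188) [LIFO — newest first]: 188 @ $15.05 = $2,829.40
Sale 3 (553) [LIFO — newest first]: 316 @ $14.00 + 202 @ $15.60 + 35 @ $15.05 = $8,101.95
Total COGS = $5,617.85 + $2,829.40 + $8,101.95 = $16,549.20
Ending inventory: 94 @ $12.05 + 142 @ $15.05 + 255 @ $19.95 = $8,357.05
Check: goods available $24,906.25 = COGS $16,549.20 + ending $8,357.05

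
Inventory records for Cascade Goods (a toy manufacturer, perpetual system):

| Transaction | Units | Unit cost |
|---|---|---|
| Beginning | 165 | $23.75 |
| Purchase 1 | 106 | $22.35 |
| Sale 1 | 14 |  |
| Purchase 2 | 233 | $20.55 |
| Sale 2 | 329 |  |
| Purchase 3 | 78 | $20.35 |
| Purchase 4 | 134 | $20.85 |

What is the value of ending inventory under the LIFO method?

Sale 1 (14) [LIFO — newest first]: 14 @ $22.35 = $312.90
Sale 2 (329) [LIFO — newest first]: 233 @ $20.55 + 92 @ $22.35 + 4 @ $23.75 = $6,939.35
Total COGS = $312.90 + $6,939.35 = $7,252.25
Ending inventory: 161 @ $23.75 + 78 @ $20.35 + 134 @ $20.85 = $8,204.95

Ending inventory = $8,204.95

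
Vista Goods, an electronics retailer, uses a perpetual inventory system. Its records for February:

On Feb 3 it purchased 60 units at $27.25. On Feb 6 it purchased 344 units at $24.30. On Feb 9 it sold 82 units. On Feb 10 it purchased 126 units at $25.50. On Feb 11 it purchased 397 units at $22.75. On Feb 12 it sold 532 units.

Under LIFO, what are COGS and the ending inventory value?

Feb 9, 82 sold [LIFO — newest first]: 82 @ $24.30 = $1,992.60
Feb 12, 532 sold [LIFO — newest first]: 397 @ $22.75 + 126 @ $25.50 + 9 @ $24.30 = $12,463.45
Total COGS = $1,992.60 + $12,463.45 = $14,456.05
Ending inventory: 60 @ $27.25 + 253 @ $24.30 = $7,782.90

COGS = $14,456.05; ending inventory = $7,782.90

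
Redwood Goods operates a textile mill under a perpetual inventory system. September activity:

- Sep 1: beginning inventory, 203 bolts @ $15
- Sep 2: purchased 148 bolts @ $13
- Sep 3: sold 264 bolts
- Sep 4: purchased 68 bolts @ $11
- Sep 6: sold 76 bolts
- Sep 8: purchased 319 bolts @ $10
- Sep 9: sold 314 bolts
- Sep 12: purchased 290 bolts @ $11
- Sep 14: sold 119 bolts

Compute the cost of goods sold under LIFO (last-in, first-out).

Sep 3, 264 sold [LIFO — newest first]: 148 @ $13 + 116 @ $15 = $3,664
Sep 6, 76 sold [LIFO — newest first]: 68 @ $11 + 8 @ $15 = $868
Sep 9, 314 sold [LIFO — newest first]: 314 @ $10 = $3,140
Sep 14, 119 sold [LIFO — newest first]: 119 @ $11 = $1,309
Total COGS = $3,664 + $868 + $3,140 + $1,309 = $8,981
Ending inventory: 79 @ $15 + 5 @ $10 + 171 @ $11 = $3,116
Check: goods available $12,097 = COGS $8,981 + ending $3,116

COGS = $8,981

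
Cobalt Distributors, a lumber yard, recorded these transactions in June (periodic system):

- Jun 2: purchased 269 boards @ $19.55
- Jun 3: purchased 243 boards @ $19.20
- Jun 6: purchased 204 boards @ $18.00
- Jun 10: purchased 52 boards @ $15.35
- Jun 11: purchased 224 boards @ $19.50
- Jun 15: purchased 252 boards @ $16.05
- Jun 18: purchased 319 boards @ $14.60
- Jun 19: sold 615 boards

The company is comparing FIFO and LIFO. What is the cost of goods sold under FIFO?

FIFO COGS: 269 @ $19.55 + 243 @ $19.20 + 103 @ $18.00 = $11,778.55
LIFO COGS: 319 @ $14.60 + 252 @ $16.05 + 44 @ $19.50 = $9,560.00

COGS = $11,778.55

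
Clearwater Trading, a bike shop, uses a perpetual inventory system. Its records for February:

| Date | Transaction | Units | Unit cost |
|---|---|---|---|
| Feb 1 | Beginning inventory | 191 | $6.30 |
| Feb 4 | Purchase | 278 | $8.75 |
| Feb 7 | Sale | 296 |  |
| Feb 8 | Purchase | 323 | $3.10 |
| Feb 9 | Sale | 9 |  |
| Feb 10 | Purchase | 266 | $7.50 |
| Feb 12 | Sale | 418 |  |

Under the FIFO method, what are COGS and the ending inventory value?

COGS = $4,423.20; ending inventory = $2,208.90

Feb 7, 296 sold [FIFO — oldest first]: 191 @ $6.30 + 105 @ $8.75 = $2,122.05
Feb 9, 9 sold [FIFO — oldest first]: 9 @ $8.75 = $78.75
Feb 12, 418 sold [FIFO — oldest first]: 164 @ $8.75 + 254 @ $3.10 = $2,222.40
Total COGS = $2,122.05 + $78.75 + $2,222.40 = $4,423.20
Ending inventory: 69 @ $3.10 + 266 @ $7.50 = $2,208.90
Check: goods available $6,632.10 = COGS $4,423.20 + ending $2,208.90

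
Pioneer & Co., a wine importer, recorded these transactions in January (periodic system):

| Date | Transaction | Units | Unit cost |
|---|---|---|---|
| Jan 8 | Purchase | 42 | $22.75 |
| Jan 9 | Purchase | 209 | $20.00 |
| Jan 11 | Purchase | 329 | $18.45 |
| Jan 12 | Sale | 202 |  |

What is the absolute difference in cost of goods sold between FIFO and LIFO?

$428.60

FIFO COGS: 42 @ $22.75 + 160 @ $20.00 = $4,155.50
LIFO COGS: 202 @ $18.45 = $3,726.90
Difference = |$4,155.50 − $3,726.90| = $428.60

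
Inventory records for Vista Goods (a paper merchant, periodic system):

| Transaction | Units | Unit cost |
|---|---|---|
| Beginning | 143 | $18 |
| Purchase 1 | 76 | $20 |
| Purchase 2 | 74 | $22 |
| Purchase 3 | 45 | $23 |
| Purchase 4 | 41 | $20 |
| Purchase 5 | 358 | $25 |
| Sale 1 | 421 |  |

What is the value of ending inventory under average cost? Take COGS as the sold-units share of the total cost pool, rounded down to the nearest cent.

Ending inventory = $7,086.21

Sale 1, sell 421: 421/737 × $16,527.00 → $9,440.79
Ending inventory (cost pool remaining) = $7,086.21
Check: goods available $16,527.00 = COGS $9,440.79 + ending $7,086.21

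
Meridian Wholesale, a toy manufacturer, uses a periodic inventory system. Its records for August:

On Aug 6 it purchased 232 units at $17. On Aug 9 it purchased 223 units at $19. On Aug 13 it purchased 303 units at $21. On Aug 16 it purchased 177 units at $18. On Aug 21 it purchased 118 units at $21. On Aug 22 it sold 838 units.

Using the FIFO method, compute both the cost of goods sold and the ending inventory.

COGS = $15,984; ending inventory = $4,224

Aug 22, 838 sold [FIFO — oldest first]: 232 @ $17 + 223 @ $19 + 303 @ $21 + 80 @ $18 = $15,984
Ending inventory: 97 @ $18 + 118 @ $21 = $4,224
Check: goods available $20,208 = COGS $15,984 + ending $4,224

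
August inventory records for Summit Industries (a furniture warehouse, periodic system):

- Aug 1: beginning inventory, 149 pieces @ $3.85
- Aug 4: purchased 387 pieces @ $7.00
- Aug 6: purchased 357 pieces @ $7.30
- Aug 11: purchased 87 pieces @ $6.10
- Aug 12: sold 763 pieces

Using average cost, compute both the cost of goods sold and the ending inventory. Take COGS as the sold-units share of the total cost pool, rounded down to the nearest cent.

COGS = $4,998.00; ending inventory = $1,421.45

Aug 12, sell 763: 763/980 × $6,419.45 → $4,998.00
Ending inventory (cost pool remaining) = $1,421.45
Check: goods available $6,419.45 = COGS $4,998.00 + ending $1,421.45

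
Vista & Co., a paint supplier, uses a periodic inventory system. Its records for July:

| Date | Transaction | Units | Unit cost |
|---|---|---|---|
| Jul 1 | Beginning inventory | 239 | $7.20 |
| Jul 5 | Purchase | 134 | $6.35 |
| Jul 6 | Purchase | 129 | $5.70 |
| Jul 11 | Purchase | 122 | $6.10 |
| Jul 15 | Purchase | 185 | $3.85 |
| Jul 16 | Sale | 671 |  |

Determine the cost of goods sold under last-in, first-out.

COGS = $3,769.85

Jul 16, 671 sold [LIFO — newest first]: 185 @ $3.85 + 122 @ $6.10 + 129 @ $5.70 + 134 @ $6.35 + 101 @ $7.20 = $3,769.85
Ending inventory: 138 @ $7.20 = $993.60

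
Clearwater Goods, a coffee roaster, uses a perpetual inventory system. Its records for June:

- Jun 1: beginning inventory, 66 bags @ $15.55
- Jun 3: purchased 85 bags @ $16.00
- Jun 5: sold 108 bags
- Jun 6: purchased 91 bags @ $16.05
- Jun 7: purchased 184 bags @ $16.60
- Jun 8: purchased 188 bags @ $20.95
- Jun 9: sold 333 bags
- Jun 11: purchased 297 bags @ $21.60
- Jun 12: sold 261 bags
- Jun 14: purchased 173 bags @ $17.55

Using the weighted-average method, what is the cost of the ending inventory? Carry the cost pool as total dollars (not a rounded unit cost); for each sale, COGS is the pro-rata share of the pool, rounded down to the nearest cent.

Ending inventory = $7,277.43

After Jun 1: 66 on hand, pool $1,026.30 (≈ $15.5500 each)
After Jun 3: 151 on hand, pool $2,386.30 (≈ $15.8033 each)
Jun 5, sell 108: 108/151 × $2,386.30 → $1,706.75
After Jun 6: 134 on hand, pool $2,140.10 (≈ $15.9709 each)
After Jun 7: 318 on hand, pool $5,194.50 (≈ $16.3349 each)
After Jun 8: 506 on hand, pool $9,133.10 (≈ $18.0496 each)
Jun 9, sell 333: 333/506 × $9,133.10 → $6,010.51
After Jun 11: 470 on hand, pool $9,537.79 (≈ $20.2932 each)
Jun 12, sell 261: 261/470 × $9,537.79 → $5,296.51
After Jun 14: 382 on hand, pool $7,277.43 (≈ $19.0509 each)
Total COGS = $1,706.75 + $6,010.51 + $5,296.51 = $13,013.77
Ending inventory (cost pool remaining) = $7,277.43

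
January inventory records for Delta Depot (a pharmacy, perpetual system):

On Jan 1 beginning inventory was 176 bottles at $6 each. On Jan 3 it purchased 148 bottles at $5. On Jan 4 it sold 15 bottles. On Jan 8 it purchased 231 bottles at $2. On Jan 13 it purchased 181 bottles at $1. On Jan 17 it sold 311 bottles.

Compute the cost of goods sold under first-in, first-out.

COGS = $1,800

Jan 4, 15 sold [FIFO — oldest first]: 15 @ $6 = $90
Jan 17, 311 sold [FIFO — oldest first]: 161 @ $6 + 148 @ $5 + 2 @ $2 = $1,710
Total COGS = $90 + $1,710 = $1,800
Ending inventory: 229 @ $2 + 181 @ $1 = $639
Check: goods available $2,439 = COGS $1,800 + ending $639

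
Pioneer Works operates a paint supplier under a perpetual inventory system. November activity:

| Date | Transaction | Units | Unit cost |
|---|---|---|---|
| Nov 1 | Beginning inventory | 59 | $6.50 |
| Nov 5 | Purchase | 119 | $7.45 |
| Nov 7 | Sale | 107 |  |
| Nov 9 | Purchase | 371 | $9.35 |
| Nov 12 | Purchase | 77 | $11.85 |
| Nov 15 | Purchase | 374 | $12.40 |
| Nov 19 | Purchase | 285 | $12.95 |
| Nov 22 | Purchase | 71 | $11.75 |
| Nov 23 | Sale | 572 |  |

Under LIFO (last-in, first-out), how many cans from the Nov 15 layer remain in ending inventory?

Nov 7, 107 sold [LIFO — newest first]: 107 @ $7.45 = $797.15
Nov 23, 572 sold [LIFO — newest first]: 71 @ $11.75 + 285 @ $12.95 + 216 @ $12.40 = $7,203.40
Total COGS = $797.15 + $7,203.40 = $8,000.55
Ending inventory: 59 @ $6.50 + 12 @ $7.45 + 371 @ $9.35 + 77 @ $11.85 + 158 @ $12.40 = $6,813.40

158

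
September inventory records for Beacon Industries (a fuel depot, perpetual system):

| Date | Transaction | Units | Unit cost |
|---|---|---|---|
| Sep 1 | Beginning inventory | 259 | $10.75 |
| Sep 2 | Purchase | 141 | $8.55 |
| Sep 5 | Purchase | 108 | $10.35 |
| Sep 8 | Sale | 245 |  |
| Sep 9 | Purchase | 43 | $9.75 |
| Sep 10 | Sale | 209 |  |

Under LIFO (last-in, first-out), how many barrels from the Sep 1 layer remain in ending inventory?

Sep 8, 245 sold [LIFO — newest first]: 108 @ $10.35 + 137 @ $8.55 = $2,289.15
Sep 10, 209 sold [LIFO — newest first]: 43 @ $9.75 + 4 @ $8.55 + 162 @ $10.75 = $2,194.95
Total COGS = $2,289.15 + $2,194.95 = $4,484.10
Ending inventory: 97 @ $10.75 = $1,042.75

97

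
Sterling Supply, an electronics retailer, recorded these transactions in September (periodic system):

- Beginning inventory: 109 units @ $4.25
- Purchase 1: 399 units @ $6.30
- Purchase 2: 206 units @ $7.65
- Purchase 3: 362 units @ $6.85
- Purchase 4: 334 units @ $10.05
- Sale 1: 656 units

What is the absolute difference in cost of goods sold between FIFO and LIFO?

$1,453.25

FIFO COGS: 109 @ $4.25 + 399 @ $6.30 + 148 @ $7.65 = $4,109.15
LIFO COGS: 334 @ $10.05 + 322 @ $6.85 = $5,562.40
Difference = |$4,109.15 − $5,562.40| = $1,453.25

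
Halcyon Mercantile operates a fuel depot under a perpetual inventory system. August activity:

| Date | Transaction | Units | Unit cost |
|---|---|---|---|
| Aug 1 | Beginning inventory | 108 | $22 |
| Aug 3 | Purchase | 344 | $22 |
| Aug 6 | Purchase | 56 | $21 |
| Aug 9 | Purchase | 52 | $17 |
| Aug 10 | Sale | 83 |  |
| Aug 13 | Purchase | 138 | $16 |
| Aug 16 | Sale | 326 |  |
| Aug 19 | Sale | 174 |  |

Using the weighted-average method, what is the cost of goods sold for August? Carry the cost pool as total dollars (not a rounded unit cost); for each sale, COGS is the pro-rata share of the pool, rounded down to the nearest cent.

After Aug 1: 108 on hand, pool $2,376.00 (≈ $22.0000 each)
After Aug 3: 452 on hand, pool $9,944.00 (≈ $22.0000 each)
After Aug 6: 508 on hand, pool $11,120.00 (≈ $21.8898 each)
After Aug 9: 560 on hand, pool $12,004.00 (≈ $21.4357 each)
Aug 10, sell 83: 83/560 × $12,004.00 → $1,779.16
After Aug 13: 615 on hand, pool $12,432.84 (≈ $20.2160 each)
Aug 16, sell 326: 326/615 × $12,432.84 → $6,590.41
Aug 19, sell 174: 174/289 × $5,842.43 → $3,517.58
Total COGS = $1,779.16 + $6,590.41 + $3,517.58 = $11,887.15
Ending inventory (cost pool remaining) = $2,324.85

COGS = $11,887.15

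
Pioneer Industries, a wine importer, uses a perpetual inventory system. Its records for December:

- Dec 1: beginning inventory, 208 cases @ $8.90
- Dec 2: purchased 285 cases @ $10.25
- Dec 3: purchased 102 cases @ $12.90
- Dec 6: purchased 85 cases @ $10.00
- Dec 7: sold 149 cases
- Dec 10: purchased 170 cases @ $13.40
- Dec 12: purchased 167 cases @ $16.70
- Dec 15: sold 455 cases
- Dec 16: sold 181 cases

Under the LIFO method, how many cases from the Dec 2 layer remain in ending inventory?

24

Dec 7, 149 sold [LIFO — newest first]: 85 @ $10.00 + 64 @ $12.90 = $1,675.60
Dec 15, 455 sold [LIFO — newest first]: 167 @ $16.70 + 170 @ $13.40 + 38 @ $12.90 + 80 @ $10.25 = $6,377.10
Dec 16, 181 sold [LIFO — newest first]: 181 @ $10.25 = $1,855.25
Total COGS = $1,675.60 + $6,377.10 + $1,855.25 = $9,907.95
Ending inventory: 208 @ $8.90 + 24 @ $10.25 = $2,097.20
Check: goods available $12,005.15 = COGS $9,907.95 + ending $2,097.20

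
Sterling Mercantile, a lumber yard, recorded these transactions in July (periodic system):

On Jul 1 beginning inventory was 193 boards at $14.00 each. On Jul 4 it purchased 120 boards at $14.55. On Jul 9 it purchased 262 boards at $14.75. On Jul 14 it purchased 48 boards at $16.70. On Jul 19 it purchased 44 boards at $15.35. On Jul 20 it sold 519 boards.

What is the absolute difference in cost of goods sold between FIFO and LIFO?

FIFO COGS: 193 @ $14.00 + 120 @ $14.55 + 206 @ $14.75 = $7,486.50
LIFO COGS: 44 @ $15.35 + 48 @ $16.70 + 262 @ $14.75 + 120 @ $14.55 + 45 @ $14.00 = $7,717.50
Difference = |$7,486.50 − $7,717.50| = $231.00

$231.00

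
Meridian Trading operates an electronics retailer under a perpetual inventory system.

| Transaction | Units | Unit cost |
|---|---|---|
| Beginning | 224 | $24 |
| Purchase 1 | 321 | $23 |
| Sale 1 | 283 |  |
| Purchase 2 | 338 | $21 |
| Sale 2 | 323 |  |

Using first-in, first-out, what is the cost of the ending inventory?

Ending inventory = $5,817

Sale 1 (283) [FIFO — oldest first]: 224 @ $24 + 59 @ $23 = $6,733
Sale 2 (323) [FIFO — oldest first]: 262 @ $23 + 61 @ $21 = $7,307
Total COGS = $6,733 + $7,307 = $14,040
Ending inventory: 277 @ $21 = $5,817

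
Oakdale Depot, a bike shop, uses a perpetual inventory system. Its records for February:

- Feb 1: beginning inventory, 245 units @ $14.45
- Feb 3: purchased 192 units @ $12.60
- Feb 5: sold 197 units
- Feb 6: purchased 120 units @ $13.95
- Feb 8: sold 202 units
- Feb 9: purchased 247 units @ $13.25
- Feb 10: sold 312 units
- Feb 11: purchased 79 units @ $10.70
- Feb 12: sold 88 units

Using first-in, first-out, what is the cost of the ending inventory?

Ending inventory = $911.55

Feb 5, 197 sold [FIFO — oldest first]: 197 @ $14.45 = $2,846.65
Feb 8, 202 sold [FIFO — oldest first]: 48 @ $14.45 + 154 @ $12.60 = $2,634.00
Feb 10, 312 sold [FIFO — oldest first]: 38 @ $12.60 + 120 @ $13.95 + 154 @ $13.25 = $4,193.30
Feb 12, 88 sold [FIFO — oldest first]: 88 @ $13.25 = $1,166.00
Total COGS = $2,846.65 + $2,634.00 + $4,193.30 + $1,166.00 = $10,839.95
Ending inventory: 5 @ $13.25 + 79 @ $10.70 = $911.55
Check: goods available $11,751.50 = COGS $10,839.95 + ending $911.55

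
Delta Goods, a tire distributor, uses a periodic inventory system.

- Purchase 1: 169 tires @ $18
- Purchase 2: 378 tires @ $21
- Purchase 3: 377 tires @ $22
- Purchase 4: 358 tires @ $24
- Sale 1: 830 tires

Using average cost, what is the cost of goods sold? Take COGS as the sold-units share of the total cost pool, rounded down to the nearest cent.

COGS = $18,041.17

Sale 1, sell 830: 830/1282 × $27,866.00 → $18,041.17
Ending inventory (cost pool remaining) = $9,824.83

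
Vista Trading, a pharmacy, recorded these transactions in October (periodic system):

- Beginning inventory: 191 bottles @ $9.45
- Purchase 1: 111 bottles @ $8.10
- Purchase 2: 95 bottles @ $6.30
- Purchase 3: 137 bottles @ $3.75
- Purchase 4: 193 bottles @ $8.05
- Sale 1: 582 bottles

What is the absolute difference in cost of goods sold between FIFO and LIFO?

$203.00

FIFO COGS: 191 @ $9.45 + 111 @ $8.10 + 95 @ $6.30 + 137 @ $3.75 + 48 @ $8.05 = $4,202.70
LIFO COGS: 193 @ $8.05 + 137 @ $3.75 + 95 @ $6.30 + 111 @ $8.10 + 46 @ $9.45 = $3,999.70
Difference = |$4,202.70 − $3,999.70| = $203.00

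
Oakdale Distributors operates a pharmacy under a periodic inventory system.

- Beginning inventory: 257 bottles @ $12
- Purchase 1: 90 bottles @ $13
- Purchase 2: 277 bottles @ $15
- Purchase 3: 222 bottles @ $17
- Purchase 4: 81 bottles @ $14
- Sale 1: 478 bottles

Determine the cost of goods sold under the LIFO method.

COGS = $7,533

Sale 1 (478) [LIFO — newest first]: 81 @ $14 + 222 @ $17 + 175 @ $15 = $7,533
Ending inventory: 257 @ $12 + 90 @ $13 + 102 @ $15 = $5,784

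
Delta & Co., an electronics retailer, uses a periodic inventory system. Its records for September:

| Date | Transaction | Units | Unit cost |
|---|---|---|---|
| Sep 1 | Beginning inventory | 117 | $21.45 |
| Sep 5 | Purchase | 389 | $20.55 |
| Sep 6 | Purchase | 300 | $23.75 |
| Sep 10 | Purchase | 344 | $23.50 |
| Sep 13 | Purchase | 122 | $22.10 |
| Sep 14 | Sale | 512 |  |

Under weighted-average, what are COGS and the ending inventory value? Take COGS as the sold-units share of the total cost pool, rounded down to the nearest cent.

Sep 14, sell 512: 512/1272 × $28,408.80 → $11,434.98
Ending inventory (cost pool remaining) = $16,973.82
Check: goods available $28,408.80 = COGS $11,434.98 + ending $16,973.82

COGS = $11,434.98; ending inventory = $16,973.82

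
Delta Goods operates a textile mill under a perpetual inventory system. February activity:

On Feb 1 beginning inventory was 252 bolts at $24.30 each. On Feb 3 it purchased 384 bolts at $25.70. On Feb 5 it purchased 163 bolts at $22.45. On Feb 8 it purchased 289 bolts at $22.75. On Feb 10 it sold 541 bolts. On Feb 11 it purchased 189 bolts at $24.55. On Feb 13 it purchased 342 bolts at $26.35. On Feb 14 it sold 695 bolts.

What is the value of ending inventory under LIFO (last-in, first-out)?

Ending inventory = $9,490.30

Feb 10, 541 sold [LIFO — newest first]: 289 @ $22.75 + 163 @ $22.45 + 89 @ $25.70 = $12,521.40
Feb 14, 695 sold [LIFO — newest first]: 342 @ $26.35 + 189 @ $24.55 + 164 @ $25.70 = $17,866.45
Total COGS = $12,521.40 + $17,866.45 = $30,387.85
Ending inventory: 252 @ $24.30 + 131 @ $25.70 = $9,490.30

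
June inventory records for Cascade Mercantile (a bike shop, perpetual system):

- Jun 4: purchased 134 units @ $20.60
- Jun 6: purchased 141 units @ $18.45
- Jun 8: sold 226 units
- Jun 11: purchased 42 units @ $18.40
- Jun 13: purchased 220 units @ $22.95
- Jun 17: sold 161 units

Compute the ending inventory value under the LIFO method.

Ending inventory = $3,136.25

Jun 8, 226 sold [LIFO — newest first]: 141 @ $18.45 + 85 @ $20.60 = $4,352.45
Jun 17, 161 sold [LIFO — newest first]: 161 @ $22.95 = $3,694.95
Total COGS = $4,352.45 + $3,694.95 = $8,047.40
Ending inventory: 49 @ $20.60 + 42 @ $18.40 + 59 @ $22.95 = $3,136.25
Check: goods available $11,183.65 = COGS $8,047.40 + ending $3,136.25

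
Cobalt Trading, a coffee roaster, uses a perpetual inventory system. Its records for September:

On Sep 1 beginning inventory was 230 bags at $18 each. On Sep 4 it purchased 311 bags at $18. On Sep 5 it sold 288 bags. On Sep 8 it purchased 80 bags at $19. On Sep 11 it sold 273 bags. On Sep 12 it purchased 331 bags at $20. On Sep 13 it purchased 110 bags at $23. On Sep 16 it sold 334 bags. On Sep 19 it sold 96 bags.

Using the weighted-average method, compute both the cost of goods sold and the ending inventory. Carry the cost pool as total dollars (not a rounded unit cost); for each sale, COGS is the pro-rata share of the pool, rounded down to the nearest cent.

After Sep 1: 230 on hand, pool $4,140.00 (≈ $18.0000 each)
After Sep 4: 541 on hand, pool $9,738.00 (≈ $18.0000 each)
Sep 5, sell 288: 288/541 × $9,738.00 → $5,184.00
After Sep 8: 333 on hand, pool $6,074.00 (≈ $18.2402 each)
Sep 11, sell 273: 273/333 × $6,074.00 → $4,979.58
After Sep 12: 391 on hand, pool $7,714.42 (≈ $19.7300 each)
After Sep 13: 501 on hand, pool $10,244.42 (≈ $20.4479 each)
Sep 16, sell 334: 334/501 × $10,244.42 → $6,829.61
Sep 19, sell 96: 96/167 × $3,414.81 → $1,963.00
Total COGS = $5,184.00 + $4,979.58 + $6,829.61 + $1,963.00 = $18,956.19
Ending inventory (cost pool remaining) = $1,451.81

COGS = $18,956.19; ending inventory = $1,451.81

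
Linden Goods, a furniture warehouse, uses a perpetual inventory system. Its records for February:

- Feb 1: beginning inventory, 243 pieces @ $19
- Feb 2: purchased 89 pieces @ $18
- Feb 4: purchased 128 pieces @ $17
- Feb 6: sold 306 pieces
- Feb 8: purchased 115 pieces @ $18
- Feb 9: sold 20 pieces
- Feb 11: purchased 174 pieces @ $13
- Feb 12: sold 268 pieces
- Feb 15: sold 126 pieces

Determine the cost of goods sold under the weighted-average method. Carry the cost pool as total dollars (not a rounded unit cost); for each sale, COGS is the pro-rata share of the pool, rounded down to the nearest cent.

After Feb 1: 243 on hand, pool $4,617.00 (≈ $19.0000 each)
After Feb 2: 332 on hand, pool $6,219.00 (≈ $18.7319 each)
After Feb 4: 460 on hand, pool $8,395.00 (≈ $18.2500 each)
Feb 6, sell 306: 306/460 × $8,395.00 → $5,584.50
After Feb 8: 269 on hand, pool $4,880.50 (≈ $18.1431 each)
Feb 9, sell 20: 20/269 × $4,880.50 → $362.86
After Feb 11: 423 on hand, pool $6,779.64 (≈ $16.0275 each)
Feb 12, sell 268: 268/423 × $6,779.64 → $4,295.37
Feb 15, sell 126: 126/155 × $2,484.27 → $2,019.47
Total COGS = $5,584.50 + $362.86 + $4,295.37 + $2,019.47 = $12,262.20
Ending inventory (cost pool remaining) = $464.80

COGS = $12,262.20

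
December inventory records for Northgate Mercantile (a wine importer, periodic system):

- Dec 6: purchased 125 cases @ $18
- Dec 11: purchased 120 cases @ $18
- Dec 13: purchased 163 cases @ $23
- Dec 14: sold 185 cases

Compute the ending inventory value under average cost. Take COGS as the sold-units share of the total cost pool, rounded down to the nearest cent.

Dec 14, sell 185: 185/408 × $8,159.00 → $3,699.54
Ending inventory (cost pool remaining) = $4,459.46

Ending inventory = $4,459.46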